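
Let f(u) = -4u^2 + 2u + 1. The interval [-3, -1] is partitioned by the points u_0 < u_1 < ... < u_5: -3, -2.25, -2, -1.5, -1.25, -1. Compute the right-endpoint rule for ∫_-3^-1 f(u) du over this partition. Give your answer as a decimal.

-31.25

Subinterval widths: 0.75, 0.25, 0.5, 0.25, 0.25.
Right endpoints: -2.25, -2, -1.5, -1.25, -1.
f(-2.25) = -23.75, f(-2) = -19, f(-1.5) = -11, f(-1.25) = -7.75, f(-1) = -5.
Sum = Σ Δu_i · f(u_i).
Sum = -31.25.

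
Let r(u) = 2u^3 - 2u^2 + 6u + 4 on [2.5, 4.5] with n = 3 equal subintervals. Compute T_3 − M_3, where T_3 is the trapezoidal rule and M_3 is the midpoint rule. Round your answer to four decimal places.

T_3 ≈ 187.981481.
M_3 ≈ 183.759259.
T_3 − M_3 ≈ 4.2222.

4.2222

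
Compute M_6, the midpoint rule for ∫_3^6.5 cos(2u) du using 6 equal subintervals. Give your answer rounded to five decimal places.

Δu = (6.5 − 3)/6 = 7/12.
Midpoints: 79/24, 3.875, 107/24, 121/24, 5.625, 149/24.
f(79/24) ≈ 0.95529, f(3.875) ≈ 0.10379, f(107/24) ≈ -0.87366, f(121/24) ≈ -0.79088, f(5.625) ≈ 0.25169, f(149/24) ≈ 0.98882.
Sum = Δu · [f(79/24) + f(3.875) + f(107/24) + ...].
Sum ≈ 0.37045.

0.37045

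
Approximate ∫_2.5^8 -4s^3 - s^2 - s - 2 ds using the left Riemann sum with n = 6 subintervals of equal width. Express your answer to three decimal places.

-3372.557

Δs = (8 − 2.5)/6 = 11/12.
Left endpoints: 2.5, 41/12, 13/3, 5.25, 37/6, 85/12.
f(2.5) = -73.25, f(41/12) = -4769/27, f(13/3) = -9466/27, f(5.25) = -613.625, f(37/6) = -106295/108, f(85/12) = -159931/108.
Sum = Δs · [f(2.5) + f(41/12) + f(13/3) + ...].
Sum ≈ -3372.557.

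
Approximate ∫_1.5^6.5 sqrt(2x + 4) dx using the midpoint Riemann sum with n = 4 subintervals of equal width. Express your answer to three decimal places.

Δx = (6.5 − 1.5)/4 = 1.25.
Midpoints: 2.125, 3.375, 4.625, 5.875.
f(2.125) ≈ 2.872, f(3.375) ≈ 3.279, f(4.625) ≈ 3.640, f(5.875) ≈ 3.969.
Sum = Δx · [f(2.125) + f(3.375) + f(4.625) + f(5.875)].
Sum ≈ 17.200.

17.200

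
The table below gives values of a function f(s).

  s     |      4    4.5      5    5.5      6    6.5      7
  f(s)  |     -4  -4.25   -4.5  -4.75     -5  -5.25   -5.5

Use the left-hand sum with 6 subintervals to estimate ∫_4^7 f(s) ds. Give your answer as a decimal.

-13.875

Δs = 0.5.
Sum = 0.5·[(-4) + (-4.25) + (-4.5) + (-4.75) + (-5) + (-5.25)] = -13.875.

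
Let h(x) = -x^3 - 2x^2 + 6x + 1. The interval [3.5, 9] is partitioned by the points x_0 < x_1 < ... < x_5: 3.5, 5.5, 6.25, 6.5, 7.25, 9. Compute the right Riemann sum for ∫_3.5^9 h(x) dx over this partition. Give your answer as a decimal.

Subinterval widths: 2, 0.75, 0.25, 0.75, 1.75.
Right endpoints: 5.5, 6.25, 6.5, 7.25, 9.
h(5.5) = -192.875, h(6.25) = -283.765625, h(6.5) = -319.125, h(7.25) = -441.703125, h(9) = -836.
Sum = Σ Δx_i · h(x_i).
Sum = -2472.6328125.

-2472.6328125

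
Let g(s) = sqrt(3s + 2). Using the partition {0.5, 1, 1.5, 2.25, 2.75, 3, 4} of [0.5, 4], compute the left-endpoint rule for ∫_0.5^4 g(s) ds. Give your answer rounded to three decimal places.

Subinterval widths: 0.5, 0.5, 0.75, 0.5, 0.25, 1.
Left endpoints: 0.5, 1, 1.5, 2.25, 2.75, 3.
g(0.5) ≈ 1.871, g(1) ≈ 2.236, g(1.5) ≈ 2.550, g(2.25) ≈ 2.958, g(2.75) ≈ 3.202, g(3) ≈ 3.317.
Sum = Σ Δs_i · g(s_i).
Sum ≈ 9.562.

9.562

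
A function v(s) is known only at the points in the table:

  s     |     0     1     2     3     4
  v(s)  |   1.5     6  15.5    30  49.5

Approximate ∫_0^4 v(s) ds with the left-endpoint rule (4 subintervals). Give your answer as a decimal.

Δs = 1.
Sum = 1·[1.5 + 6 + 15.5 + 30] = 53.

53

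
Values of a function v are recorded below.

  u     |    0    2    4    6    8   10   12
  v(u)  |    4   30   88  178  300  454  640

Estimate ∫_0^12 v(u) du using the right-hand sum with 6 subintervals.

Δu = 2.
Sum = 2·[30 + 88 + 178 + 300 + 454 + 640] = 3380.

3380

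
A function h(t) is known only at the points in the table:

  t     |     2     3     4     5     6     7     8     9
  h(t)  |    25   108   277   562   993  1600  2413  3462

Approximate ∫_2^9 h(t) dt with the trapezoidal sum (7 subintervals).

7696.5

Δt = 1.
T_7 = (1/2)·[25 + 2·108 + 2·277 + 2·562 + 2·993 + 2·1600 + 2·2413 + 3462] = 7696.5.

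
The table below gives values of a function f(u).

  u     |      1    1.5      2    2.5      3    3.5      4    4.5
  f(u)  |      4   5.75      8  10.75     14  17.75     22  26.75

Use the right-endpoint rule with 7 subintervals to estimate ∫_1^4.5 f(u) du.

52.5

Δu = 0.5.
Sum = 0.5·[5.75 + 8 + 10.75 + 14 + 17.75 + 22 + 26.75] = 52.5.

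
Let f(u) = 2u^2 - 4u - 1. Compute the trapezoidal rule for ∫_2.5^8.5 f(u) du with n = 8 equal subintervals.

262.125

Δu = (8.5 − 2.5)/8 = 0.75.
f(2.5) = 1.5, f(3.25) = 7.125, f(4) = 15, f(4.75) = 25.125, f(5.5) = 37.5, f(6.25) = 52.125, f(7) = 69, f(7.75) = 88.125, f(8.5) = 109.5.
T_8 = (Δu/2)·[f(u_0) + 2f(u_1) + ... + 2f(u_{7}) + f(u_8)].
Sum = 262.125.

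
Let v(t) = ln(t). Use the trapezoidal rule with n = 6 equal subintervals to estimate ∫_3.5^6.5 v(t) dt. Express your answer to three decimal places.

Δt = (6.5 − 3.5)/6 = 0.5.
v(3.5) ≈ 1.253, v(4) ≈ 1.386, v(4.5) ≈ 1.504, v(5) ≈ 1.609, v(5.5) ≈ 1.705, v(6) ≈ 1.792, v(6.5) ≈ 1.872.
T_6 = (Δt/2)·[v(t_0) + 2v(t_1) + ... + 2v(t_{5}) + v(t_6)].
Sum ≈ 4.779.

4.779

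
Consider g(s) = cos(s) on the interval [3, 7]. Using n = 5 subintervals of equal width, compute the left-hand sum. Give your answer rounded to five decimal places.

-0.20950

Δs = (7 − 3)/5 = 0.8.
Left endpoints: 3, 3.8, 4.6, 5.4, 6.2.
g(3) ≈ -0.98999, g(3.8) ≈ -0.79097, g(4.6) ≈ -0.11215, g(5.4) ≈ 0.63469, g(6.2) ≈ 0.99654.
Sum = Δs · [g(3) + g(3.8) + g(4.6) + g(5.4) + g(6.2)].
Sum ≈ -0.20950.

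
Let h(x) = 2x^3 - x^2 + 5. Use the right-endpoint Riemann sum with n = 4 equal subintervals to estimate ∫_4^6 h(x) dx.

552.75

Δx = (6 − 4)/4 = 0.5.
Right endpoints: 4.5, 5, 5.5, 6.
h(4.5) = 167, h(5) = 230, h(5.5) = 307.5, h(6) = 401.
Sum = Δx · [h(4.5) + h(5) + h(5.5) + h(6)].
Sum = 552.75.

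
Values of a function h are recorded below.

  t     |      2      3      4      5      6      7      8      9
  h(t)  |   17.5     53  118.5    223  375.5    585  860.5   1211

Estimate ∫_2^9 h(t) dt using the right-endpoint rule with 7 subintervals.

3426.5

Δt = 1.
Sum = 1·[53 + 118.5 + 223 + 375.5 + 585 + 860.5 + 1211] = 3426.5.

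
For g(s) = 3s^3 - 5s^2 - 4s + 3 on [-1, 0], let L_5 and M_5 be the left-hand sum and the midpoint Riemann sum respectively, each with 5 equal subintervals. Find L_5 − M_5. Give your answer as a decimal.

L_5 = 2.12.
M_5 = 2.615.
L_5 − M_5 = -0.495.

-0.495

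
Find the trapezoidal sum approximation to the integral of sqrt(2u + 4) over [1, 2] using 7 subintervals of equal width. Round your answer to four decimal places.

2.6434

Δu = (2 − 1)/7 = 1/7.
f(1) ≈ 2.4495, f(8/7) ≈ 2.5071, f(9/7) ≈ 2.5635, f(10/7) ≈ 2.6186, f(11/7) ≈ 2.6726, f(12/7) ≈ 2.7255, f(13/7) ≈ 2.7775, f(2) ≈ 2.8284.
T_7 = (Δu/2)·[f(u_0) + 2f(u_1) + ... + 2f(u_{6}) + f(u_7)].
Sum ≈ 2.6434.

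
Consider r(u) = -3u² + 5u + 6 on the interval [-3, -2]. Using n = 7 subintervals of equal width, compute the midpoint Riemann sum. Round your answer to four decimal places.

Δu = (-2 − (-3))/7 = 1/7.
Midpoints: -41/14, -39/14, -37/14, -2.5, -33/14, -31/14, -29/14.
r(-41/14) = -6737/196, r(-39/14) = -6117/196, r(-37/14) = -5521/196, r(-2.5) = -25.25, r(-33/14) = -4401/196, r(-31/14) = -3877/196, r(-29/14) = -3377/196.
Sum = Δu · [r(-41/14) + r(-39/14) + r(-37/14) + ...].
Sum ≈ -25.4949.

-25.4949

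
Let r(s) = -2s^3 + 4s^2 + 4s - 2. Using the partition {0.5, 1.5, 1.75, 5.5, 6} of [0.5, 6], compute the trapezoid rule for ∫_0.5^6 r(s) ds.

-456.625

Subinterval widths: 1, 0.25, 3.75, 0.5.
r(0.5) = 0.75, r(1.5) = 6.25, r(1.75) = 6.53125, r(5.5) = -191.75, r(6) = -266.
On each subinterval the trapezoid contributes (Δs_i/2)·[r(s_{i-1}) + r(s_i)].
Sum = -456.625.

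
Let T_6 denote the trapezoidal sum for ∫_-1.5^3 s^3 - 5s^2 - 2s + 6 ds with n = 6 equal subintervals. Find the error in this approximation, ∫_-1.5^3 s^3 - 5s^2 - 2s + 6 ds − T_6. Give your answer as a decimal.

1.16015625

Exact integral: ∫_-1.5^3 f(s) ds = -11.390625.
T_6 = -12.55078125.
Error = -11.390625 − (-12.55078125) = 1.16015625.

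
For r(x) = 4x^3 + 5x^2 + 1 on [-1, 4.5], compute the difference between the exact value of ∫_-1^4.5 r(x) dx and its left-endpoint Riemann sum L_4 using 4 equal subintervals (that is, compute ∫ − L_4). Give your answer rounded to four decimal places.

274.4557

Exact integral: ∫_-1^4.5 r(x) dx ≈ 568.104167.
L_4 = 293.6484375.
Error ≈ 568.104167 − 293.6484375 ≈ 274.4557.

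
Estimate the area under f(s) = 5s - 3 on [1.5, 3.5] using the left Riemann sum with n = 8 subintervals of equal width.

Δs = (3.5 − 1.5)/8 = 0.25.
Left endpoints: 1.5, 1.75, 2, 2.25, 2.5, 2.75, 3, 3.25.
f(1.5) = 4.5, f(1.75) = 5.75, f(2) = 7, f(2.25) = 8.25, f(2.5) = 9.5, f(2.75) = 10.75, f(3) = 12, f(3.25) = 13.25.
Sum = Δs · [f(1.5) + f(1.75) + f(2) + ...].
Sum = 17.75.

17.75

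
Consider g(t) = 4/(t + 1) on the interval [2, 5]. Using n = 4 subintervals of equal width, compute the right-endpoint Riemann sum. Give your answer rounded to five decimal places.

Δt = (5 − 2)/4 = 0.75.
Right endpoints: 2.75, 3.5, 4.25, 5.
g(2.75) = 16/15, g(3.5) = 8/9, g(4.25) = 16/21, g(5) = 2/3.
Sum = Δt · [g(2.75) + g(3.5) + g(4.25) + g(5)].
Sum ≈ 2.53810.

2.53810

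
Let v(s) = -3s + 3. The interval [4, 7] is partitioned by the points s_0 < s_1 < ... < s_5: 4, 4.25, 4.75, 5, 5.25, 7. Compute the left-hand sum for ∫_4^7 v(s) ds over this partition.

-35.25

Subinterval widths: 0.25, 0.5, 0.25, 0.25, 1.75.
Left endpoints: 4, 4.25, 4.75, 5, 5.25.
v(4) = -9, v(4.25) = -9.75, v(4.75) = -11.25, v(5) = -12, v(5.25) = -12.75.
Sum = Σ Δs_i · v(s_i).
Sum = -35.25.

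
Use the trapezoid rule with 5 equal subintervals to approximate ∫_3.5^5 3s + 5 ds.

26.625

Δs = (5 − 3.5)/5 = 0.3.
f(3.5) = 15.5, f(3.8) = 16.4, f(4.1) = 17.3, f(4.4) = 18.2, f(4.7) = 19.1, f(5) = 20.
T_5 = (Δs/2)·[f(s_0) + 2f(s_1) + ... + 2f(s_{4}) + f(s_5)].
Sum = 26.625.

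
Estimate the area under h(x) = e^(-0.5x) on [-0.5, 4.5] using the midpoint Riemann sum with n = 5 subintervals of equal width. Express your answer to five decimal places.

2.33288

Δx = (4.5 − (-0.5))/5 = 1.
Midpoints: 0, 1, 2, 3, 4.
h(0) ≈ 1.00000, h(1) ≈ 0.60653, h(2) ≈ 0.36788, h(3) ≈ 0.22313, h(4) ≈ 0.13534.
Sum = Δx · [h(0) + h(1) + h(2) + h(3) + h(4)].
Sum ≈ 2.33288.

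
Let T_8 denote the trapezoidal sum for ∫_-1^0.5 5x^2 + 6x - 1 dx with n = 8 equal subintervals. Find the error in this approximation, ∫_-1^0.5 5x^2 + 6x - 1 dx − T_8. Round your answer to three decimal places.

-0.044

Exact integral: ∫_-1^0.5 f(x) dx = -1.875.
T_8 ≈ -1.83105.
Error ≈ -1.875 − (-1.83105) ≈ -0.044.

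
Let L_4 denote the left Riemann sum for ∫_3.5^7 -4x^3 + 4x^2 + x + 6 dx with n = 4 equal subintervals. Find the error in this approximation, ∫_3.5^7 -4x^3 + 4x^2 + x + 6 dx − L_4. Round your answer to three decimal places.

Exact integral: ∫_3.5^7 f(x) dx ≈ -1811.39583.
L_4 = -1378.37109375.
Error ≈ -1811.39583 − (-1378.37109375) ≈ -433.025.

-433.025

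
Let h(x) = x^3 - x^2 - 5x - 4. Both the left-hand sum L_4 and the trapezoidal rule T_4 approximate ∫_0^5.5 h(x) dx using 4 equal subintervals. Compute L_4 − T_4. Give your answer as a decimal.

-74.6796875

L_4 ≈ 13.5673828.
T_4 ≈ 88.2470703.
L_4 − T_4 = -74.6796875.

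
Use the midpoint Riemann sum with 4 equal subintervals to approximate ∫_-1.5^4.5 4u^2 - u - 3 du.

Δu = (4.5 − (-1.5))/4 = 1.5.
Midpoints: -0.75, 0.75, 2.25, 3.75.
f(-0.75) = 0, f(0.75) = -1.5, f(2.25) = 15, f(3.75) = 49.5.
Sum = Δu · [f(-0.75) + f(0.75) + f(2.25) + f(3.75)].
Sum = 94.5.

94.5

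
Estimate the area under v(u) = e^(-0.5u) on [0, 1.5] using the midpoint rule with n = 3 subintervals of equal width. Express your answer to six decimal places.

Δu = (1.5 − 0)/3 = 0.5.
Midpoints: 0.25, 0.75, 1.25.
v(0.25) ≈ 0.882497, v(0.75) ≈ 0.687289, v(1.25) ≈ 0.535261.
Sum = Δu · [v(0.25) + v(0.75) + v(1.25)].
Sum ≈ 1.052524.

1.052524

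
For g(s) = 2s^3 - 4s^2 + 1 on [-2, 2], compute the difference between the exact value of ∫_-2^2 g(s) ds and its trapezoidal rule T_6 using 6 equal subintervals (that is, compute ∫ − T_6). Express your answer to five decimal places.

Exact integral: ∫_-2^2 g(s) ds ≈ -17.3333333.
T_6 ≈ -18.5185185.
Error ≈ -17.3333333 − (-18.5185185) ≈ 1.18519.

1.18519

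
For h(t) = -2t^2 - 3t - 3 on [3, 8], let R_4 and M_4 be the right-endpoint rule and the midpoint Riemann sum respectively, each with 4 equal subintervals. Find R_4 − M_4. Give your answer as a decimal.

R_4 = -501.5625.
M_4 = -419.53125.
R_4 − M_4 = -82.03125.

-82.03125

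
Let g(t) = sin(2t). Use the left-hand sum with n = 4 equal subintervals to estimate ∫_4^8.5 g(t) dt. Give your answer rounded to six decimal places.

Δt = (8.5 − 4)/4 = 1.125.
Left endpoints: 4, 5.125, 6.25, 7.375.
g(4) ≈ 0.989358, g(5.125) ≈ -0.734698, g(6.25) ≈ -0.066322, g(7.375) ≈ 0.818022.
Sum = Δt · [g(4) + g(5.125) + g(6.25) + g(7.375)].
Sum ≈ 1.132155.

1.132155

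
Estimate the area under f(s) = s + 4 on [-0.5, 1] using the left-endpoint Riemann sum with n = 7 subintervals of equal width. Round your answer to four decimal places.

6.2143

Δs = (1 − (-0.5))/7 = 3/14.
Left endpoints: -0.5, -2/7, -1/14, 1/7, 5/14, 4/7, 11/14.
f(-0.5) = 3.5, f(-2/7) = 26/7, f(-1/14) = 55/14, f(1/7) = 29/7, f(5/14) = 61/14, f(4/7) = 32/7, f(11/14) = 67/14.
Sum = Δs · [f(-0.5) + f(-2/7) + f(-1/14) + ...].
Sum ≈ 6.2143.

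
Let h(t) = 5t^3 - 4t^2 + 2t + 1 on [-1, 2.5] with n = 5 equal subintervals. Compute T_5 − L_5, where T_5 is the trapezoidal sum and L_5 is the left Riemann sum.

24.19375

T_5 = 36.23375.
L_5 = 12.04.
T_5 − L_5 = 24.19375.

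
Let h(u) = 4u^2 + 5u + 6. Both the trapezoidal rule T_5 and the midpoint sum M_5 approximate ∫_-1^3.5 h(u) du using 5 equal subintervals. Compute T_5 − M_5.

T_5 = 116.055.
M_5 = 112.41.
T_5 − M_5 = 3.645.

3.645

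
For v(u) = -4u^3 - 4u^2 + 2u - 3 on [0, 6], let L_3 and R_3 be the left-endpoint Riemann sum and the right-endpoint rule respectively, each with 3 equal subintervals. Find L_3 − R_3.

1992

L_3 = -730.
R_3 = -2722.
L_3 − R_3 = 1992.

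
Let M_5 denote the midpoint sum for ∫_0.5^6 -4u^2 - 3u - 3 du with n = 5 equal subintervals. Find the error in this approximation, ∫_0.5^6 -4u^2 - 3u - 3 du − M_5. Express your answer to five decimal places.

Exact integral: ∫_0.5^6 f(u) du ≈ -357.9583333.
M_5 = -355.74.
Error ≈ -357.9583333 − (-355.74) ≈ -2.21833.

-2.21833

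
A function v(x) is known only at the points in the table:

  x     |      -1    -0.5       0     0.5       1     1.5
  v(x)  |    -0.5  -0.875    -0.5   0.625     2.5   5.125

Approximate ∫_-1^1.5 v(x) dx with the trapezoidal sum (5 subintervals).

Δx = 0.5.
T_5 = (0.5/2)·[(-0.5) + 2·(-0.875) + 2·(-0.5) + 2·0.625 + 2·2.5 + 5.125] = 2.03125.

2.03125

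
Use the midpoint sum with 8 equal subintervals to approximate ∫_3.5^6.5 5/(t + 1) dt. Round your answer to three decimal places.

Δt = (6.5 − 3.5)/8 = 0.375.
Midpoints: 3.6875, 4.0625, 4.4375, 4.8125, 5.1875, 5.5625, 5.9375, 6.3125.
f(3.6875) = 16/15, f(4.0625) = 80/81, f(4.4375) = 80/87, f(4.8125) = 80/93, f(5.1875) = 80/99, f(5.5625) = 16/21, f(5.9375) = 80/111, f(6.3125) = 80/117.
Sum = Δt · [f(3.6875) + f(4.0625) + f(4.4375) + ...].
Sum ≈ 2.553.

2.553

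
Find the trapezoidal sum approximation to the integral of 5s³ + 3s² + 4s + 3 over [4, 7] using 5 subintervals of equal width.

3050.64

Δs = (7 − 4)/5 = 0.6.
f(4) = 387, f(4.6) = 571.56, f(5.2) = 807.96, f(5.8) = 1102.68, f(6.4) = 1462.2, f(7) = 1893.
T_5 = (Δs/2)·[f(s_0) + 2f(s_1) + ... + 2f(s_{4}) + f(s_5)].
Sum = 3050.64.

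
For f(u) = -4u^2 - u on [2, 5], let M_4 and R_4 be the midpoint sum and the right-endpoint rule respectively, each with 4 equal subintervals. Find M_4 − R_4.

34.3125

M_4 = -165.9375.
R_4 = -200.25.
M_4 − R_4 = 34.3125.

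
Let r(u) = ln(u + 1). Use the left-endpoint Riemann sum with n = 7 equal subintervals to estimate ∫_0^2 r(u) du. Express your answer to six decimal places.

1.134375

Δu = (2 − 0)/7 = 2/7.
Left endpoints: 0, 2/7, 4/7, 6/7, 8/7, 10/7, 12/7.
r(0) ≈ 0.000000, r(2/7) ≈ 0.251314, r(4/7) ≈ 0.451985, r(6/7) ≈ 0.619039, r(8/7) ≈ 0.762140, r(10/7) ≈ 0.887303, r(12/7) ≈ 0.998529.
Sum = Δu · [r(0) + r(2/7) + r(4/7) + ...].
Sum ≈ 1.134375.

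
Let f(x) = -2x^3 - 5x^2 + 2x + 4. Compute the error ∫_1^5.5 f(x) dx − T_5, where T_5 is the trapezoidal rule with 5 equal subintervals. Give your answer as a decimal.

14.88375

Exact integral: ∫_1^5.5 f(x) dx = -685.40625.
T_5 = -700.29.
Error = -685.40625 − (-700.29) = 14.88375.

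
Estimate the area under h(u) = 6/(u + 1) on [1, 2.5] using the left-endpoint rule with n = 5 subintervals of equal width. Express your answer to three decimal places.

Δu = (2.5 − 1)/5 = 0.3.
Left endpoints: 1, 1.3, 1.6, 1.9, 2.2.
h(1) = 3, h(1.3) = 60/23, h(1.6) = 30/13, h(1.9) = 60/29, h(2.2) = 1.875.
Sum = Δu · [h(1) + h(1.3) + h(1.6) + h(1.9) + h(2.2)].
Sum ≈ 3.558.

3.558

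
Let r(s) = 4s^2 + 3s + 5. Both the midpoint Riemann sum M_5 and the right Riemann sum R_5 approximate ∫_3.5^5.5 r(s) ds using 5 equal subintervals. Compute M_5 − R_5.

M_5 = 201.56.
R_5 = 217.48.
M_5 − R_5 = -15.92.

-15.92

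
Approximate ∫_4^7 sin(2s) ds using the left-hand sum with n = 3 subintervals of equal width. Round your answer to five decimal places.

Δs = (7 − 4)/3 = 1.
Left endpoints: 4, 5, 6.
f(4) ≈ 0.98936, f(5) ≈ -0.54402, f(6) ≈ -0.53657.
Sum = Δs · [f(4) + f(5) + f(6)].
Sum ≈ -0.09124.

-0.09124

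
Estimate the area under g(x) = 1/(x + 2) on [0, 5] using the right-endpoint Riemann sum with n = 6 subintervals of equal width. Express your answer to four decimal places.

Δx = (5 − 0)/6 = 5/6.
Right endpoints: 5/6, 5/3, 2.5, 10/3, 25/6, 5.
g(5/6) = 6/17, g(5/3) = 3/11, g(2.5) = 2/9, g(10/3) = 0.1875, g(25/6) = 6/37, g(5) = 1/7.
Sum = Δx · [g(5/6) + g(5/3) + g(2.5) + ...].
Sum ≈ 1.1170.

1.1170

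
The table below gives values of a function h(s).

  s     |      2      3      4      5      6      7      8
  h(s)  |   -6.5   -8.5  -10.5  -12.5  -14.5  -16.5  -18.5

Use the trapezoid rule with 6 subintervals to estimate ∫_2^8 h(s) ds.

-75

Δs = 1.
T_6 = (1/2)·[(-6.5) + 2·(-8.5) + 2·(-10.5) + 2·(-12.5) + 2·(-14.5) + 2·(-16.5) + (-18.5)] = -75.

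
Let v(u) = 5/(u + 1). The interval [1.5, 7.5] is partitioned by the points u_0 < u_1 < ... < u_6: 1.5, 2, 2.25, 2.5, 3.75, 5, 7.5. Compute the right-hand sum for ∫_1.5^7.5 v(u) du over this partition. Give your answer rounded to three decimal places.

Subinterval widths: 0.5, 0.25, 0.25, 1.25, 1.25, 2.5.
Right endpoints: 2, 2.25, 2.5, 3.75, 5, 7.5.
v(2) = 5/3, v(2.25) = 20/13, v(2.5) = 10/7, v(3.75) = 20/19, v(5) = 5/6, v(7.5) = 10/17.
Sum = Σ Δu_i · v(u_i).
Sum ≈ 5.403.

5.403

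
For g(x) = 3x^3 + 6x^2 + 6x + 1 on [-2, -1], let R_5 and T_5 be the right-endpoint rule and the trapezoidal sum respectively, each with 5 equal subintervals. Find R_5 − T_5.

0.9

R_5 = -4.4.
T_5 = -5.3.
R_5 − T_5 = 0.9.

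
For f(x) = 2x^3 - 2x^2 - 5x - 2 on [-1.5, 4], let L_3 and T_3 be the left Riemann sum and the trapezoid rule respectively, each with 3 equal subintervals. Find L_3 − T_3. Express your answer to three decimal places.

-73.104

L_3 ≈ -20.98148.
T_3 ≈ 52.12269.
L_3 − T_3 ≈ -73.104.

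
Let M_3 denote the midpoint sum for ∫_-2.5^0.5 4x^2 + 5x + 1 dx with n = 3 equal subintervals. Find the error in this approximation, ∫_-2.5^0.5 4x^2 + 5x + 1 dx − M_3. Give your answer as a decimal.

1

Exact integral: ∫_-2.5^0.5 f(x) dx = 9.
M_3 = 8.
Error = 9 − 8 = 1.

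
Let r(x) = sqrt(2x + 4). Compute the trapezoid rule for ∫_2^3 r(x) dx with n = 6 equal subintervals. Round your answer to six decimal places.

2.998367

Δx = (3 − 2)/6 = 1/6.
r(2) ≈ 2.828427, r(13/6) ≈ 2.886751, r(7/3) ≈ 2.943920, r(2.5) ≈ 3.000000, r(8/3) ≈ 3.055050, r(17/6) ≈ 3.109126, r(3) ≈ 3.162278.
T_6 = (Δx/2)·[r(x_0) + 2r(x_1) + ... + 2r(x_{5}) + r(x_6)].
Sum ≈ 2.998367.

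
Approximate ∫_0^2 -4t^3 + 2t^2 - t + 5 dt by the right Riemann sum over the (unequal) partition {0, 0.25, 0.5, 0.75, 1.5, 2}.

Subinterval widths: 0.25, 0.25, 0.25, 0.75, 0.5.
Right endpoints: 0.25, 0.5, 0.75, 1.5, 2.
f(0.25) = 4.8125, f(0.5) = 4.5, f(0.75) = 3.6875, f(1.5) = -5.5, f(2) = -21.
Sum = Σ Δt_i · f(t_i).
Sum = -11.375.

-11.375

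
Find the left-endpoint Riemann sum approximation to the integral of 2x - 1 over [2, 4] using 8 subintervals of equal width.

9.5

Δx = (4 − 2)/8 = 0.25.
Left endpoints: 2, 2.25, 2.5, 2.75, 3, 3.25, 3.5, 3.75.
f(2) = 3, f(2.25) = 3.5, f(2.5) = 4, f(2.75) = 4.5, f(3) = 5, f(3.25) = 5.5, f(3.5) = 6, f(3.75) = 6.5.
Sum = Δx · [f(2) + f(2.25) + f(2.5) + ...].
Sum = 9.5.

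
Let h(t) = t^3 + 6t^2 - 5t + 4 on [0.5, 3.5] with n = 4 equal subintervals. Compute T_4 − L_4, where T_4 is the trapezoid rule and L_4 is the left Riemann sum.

37.40625

T_4 = 108.375.
L_4 = 70.96875.
T_4 − L_4 = 37.40625.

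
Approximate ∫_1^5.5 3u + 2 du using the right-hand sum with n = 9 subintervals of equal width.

Δu = (5.5 − 1)/9 = 0.5.
Right endpoints: 1.5, 2, 2.5, 3, 3.5, 4, 4.5, 5, 5.5.
f(1.5) = 6.5, f(2) = 8, f(2.5) = 9.5, f(3) = 11, f(3.5) = 12.5, f(4) = 14, f(4.5) = 15.5, f(5) = 17, f(5.5) = 18.5.
Sum = Δu · [f(1.5) + f(2) + f(2.5) + ...].
Sum = 56.25.

56.25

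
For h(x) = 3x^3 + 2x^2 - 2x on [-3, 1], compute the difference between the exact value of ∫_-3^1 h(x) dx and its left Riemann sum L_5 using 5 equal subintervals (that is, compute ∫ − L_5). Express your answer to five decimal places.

26.98667

Exact integral: ∫_-3^1 h(x) dx ≈ -33.3333333.
L_5 = -60.32.
Error ≈ -33.3333333 − (-60.32) ≈ 26.98667.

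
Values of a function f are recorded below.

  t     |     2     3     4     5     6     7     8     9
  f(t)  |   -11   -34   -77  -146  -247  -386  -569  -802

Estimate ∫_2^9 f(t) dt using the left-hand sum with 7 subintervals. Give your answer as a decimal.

-1470

Δt = 1.
Sum = 1·[(-11) + (-34) + (-77) + (-146) + (-247) + (-386) + (-569)] = -1470.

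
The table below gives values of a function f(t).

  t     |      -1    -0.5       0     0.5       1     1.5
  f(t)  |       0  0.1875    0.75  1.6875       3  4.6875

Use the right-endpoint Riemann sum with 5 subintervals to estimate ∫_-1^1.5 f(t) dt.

5.15625

Δt = 0.5.
Sum = 0.5·[0.1875 + 0.75 + 1.6875 + 3 + 4.6875] = 5.15625.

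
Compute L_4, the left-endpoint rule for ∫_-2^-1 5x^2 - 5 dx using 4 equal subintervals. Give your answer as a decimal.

8.59375

Δx = (-1 − (-2))/4 = 0.25.
Left endpoints: -2, -1.75, -1.5, -1.25.
f(-2) = 15, f(-1.75) = 10.3125, f(-1.5) = 6.25, f(-1.25) = 2.8125.
Sum = Δx · [f(-2) + f(-1.75) + f(-1.5) + f(-1.25)].
Sum = 8.59375.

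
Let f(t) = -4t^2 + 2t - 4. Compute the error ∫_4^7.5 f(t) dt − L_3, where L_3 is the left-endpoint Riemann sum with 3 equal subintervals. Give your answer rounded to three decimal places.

-86.657

Exact integral: ∫_4^7.5 f(t) dt ≈ -450.91667.
L_3 ≈ -364.25926.
Error ≈ -450.91667 − (-364.25926) ≈ -86.657.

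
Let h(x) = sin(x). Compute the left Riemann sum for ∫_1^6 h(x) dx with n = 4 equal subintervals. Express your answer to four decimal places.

0.3368

Δx = (6 − 1)/4 = 1.25.
Left endpoints: 1, 2.25, 3.5, 4.75.
h(1) ≈ 0.8415, h(2.25) ≈ 0.7781, h(3.5) ≈ -0.3508, h(4.75) ≈ -0.9993.
Sum = Δx · [h(1) + h(2.25) + h(3.5) + h(4.75)].
Sum ≈ 0.3368.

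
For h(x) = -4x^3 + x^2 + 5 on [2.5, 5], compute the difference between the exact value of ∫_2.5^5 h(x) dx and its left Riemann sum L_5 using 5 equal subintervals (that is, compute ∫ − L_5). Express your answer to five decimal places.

-100.10417

Exact integral: ∫_2.5^5 h(x) dx ≈ -536.9791667.
L_5 = -436.875.
Error ≈ -536.9791667 − (-436.875) ≈ -100.10417.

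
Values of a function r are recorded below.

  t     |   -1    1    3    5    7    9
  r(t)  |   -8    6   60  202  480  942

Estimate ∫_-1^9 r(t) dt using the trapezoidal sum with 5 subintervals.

Δt = 2.
T_5 = (2/2)·[(-8) + 2·6 + 2·60 + 2·202 + 2·480 + 942] = 2430.

2430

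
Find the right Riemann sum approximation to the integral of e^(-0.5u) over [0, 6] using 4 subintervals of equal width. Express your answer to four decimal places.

Δu = (6 − 0)/4 = 1.5.
Right endpoints: 1.5, 3, 4.5, 6.
f(1.5) ≈ 0.4724, f(3) ≈ 0.2231, f(4.5) ≈ 0.1054, f(6) ≈ 0.0498.
Sum = Δu · [f(1.5) + f(3) + f(4.5) + f(6)].
Sum ≈ 1.2760.

1.2760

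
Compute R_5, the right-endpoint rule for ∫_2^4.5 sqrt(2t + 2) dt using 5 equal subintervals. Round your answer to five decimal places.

Δt = (4.5 − 2)/5 = 0.5.
Right endpoints: 2.5, 3, 3.5, 4, 4.5.
f(2.5) ≈ 2.64575, f(3) ≈ 2.82843, f(3.5) ≈ 3.00000, f(4) ≈ 3.16228, f(4.5) ≈ 3.31662.
Sum = Δt · [f(2.5) + f(3) + f(3.5) + f(4) + f(4.5)].
Sum ≈ 7.47654.

7.47654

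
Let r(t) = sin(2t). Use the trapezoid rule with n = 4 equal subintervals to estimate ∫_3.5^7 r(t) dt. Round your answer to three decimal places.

Δt = (7 − 3.5)/4 = 0.875.
r(3.5) ≈ 0.657, r(4.375) ≈ 0.625, r(5.25) ≈ -0.880, r(6.125) ≈ -0.311, r(7) ≈ 0.991.
T_4 = (Δt/2)·[r(t_0) + 2r(t_1) + 2r(t_2) + 2r(t_3) + r(t_4)].
Sum ≈ 0.225.

0.225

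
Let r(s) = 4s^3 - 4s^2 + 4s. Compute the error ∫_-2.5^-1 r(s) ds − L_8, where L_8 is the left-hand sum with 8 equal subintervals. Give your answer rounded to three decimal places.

Exact integral: ∫_-2.5^-1 r(s) ds = -68.0625.
L_8 ≈ -76.29785.
Error ≈ -68.0625 − (-76.29785) ≈ 8.235.

8.235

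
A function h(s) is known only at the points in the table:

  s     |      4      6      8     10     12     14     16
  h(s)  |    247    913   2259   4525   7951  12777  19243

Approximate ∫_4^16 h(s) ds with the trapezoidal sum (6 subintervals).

Δs = 2.
T_6 = (2/2)·[247 + 2·913 + 2·2259 + 2·4525 + 2·7951 + 2·12777 + 19243] = 76340.

76340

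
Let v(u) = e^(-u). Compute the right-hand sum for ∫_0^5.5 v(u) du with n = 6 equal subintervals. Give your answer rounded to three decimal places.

0.608

Δu = (5.5 − 0)/6 = 11/12.
Right endpoints: 11/12, 11/6, 2.75, 11/3, 55/12, 5.5.
v(11/12) ≈ 0.400, v(11/6) ≈ 0.160, v(2.75) ≈ 0.064, v(11/3) ≈ 0.026, v(55/12) ≈ 0.010, v(5.5) ≈ 0.004.
Sum = Δu · [v(11/12) + v(11/6) + v(2.75) + ...].
Sum ≈ 0.608.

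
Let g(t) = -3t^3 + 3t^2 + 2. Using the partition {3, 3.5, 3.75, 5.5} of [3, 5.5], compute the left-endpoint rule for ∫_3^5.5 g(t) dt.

Subinterval widths: 0.5, 0.25, 1.75.
Left endpoints: 3, 3.5, 3.75.
g(3) = -52, g(3.5) = -89.875, g(3.75) = -114.015625.
Sum = Σ Δt_i · g(t_i).
Sum = -247.99609375.

-247.99609375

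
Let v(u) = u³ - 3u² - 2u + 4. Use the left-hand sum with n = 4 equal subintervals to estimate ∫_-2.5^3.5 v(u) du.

-37.5

Δu = (3.5 − (-2.5))/4 = 1.5.
Left endpoints: -2.5, -1, 0.5, 2.
v(-2.5) = -25.375, v(-1) = 2, v(0.5) = 2.375, v(2) = -4.
Sum = Δu · [v(-2.5) + v(-1) + v(0.5) + v(2)].
Sum = -37.5.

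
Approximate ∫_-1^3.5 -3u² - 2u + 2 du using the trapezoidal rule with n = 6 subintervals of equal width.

-47.390625

Δu = (3.5 − (-1))/6 = 0.75.
f(-1) = 1, f(-0.25) = 2.3125, f(0.5) = 0.25, f(1.25) = -5.1875, f(2) = -14, f(2.75) = -26.1875, f(3.5) = -41.75.
T_6 = (Δu/2)·[f(u_0) + 2f(u_1) + ... + 2f(u_{5}) + f(u_6)].
Sum = -47.390625.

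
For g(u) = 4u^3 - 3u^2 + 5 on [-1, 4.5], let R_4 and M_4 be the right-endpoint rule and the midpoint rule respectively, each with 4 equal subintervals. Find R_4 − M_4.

R_4 = 589.2734375.
M_4 = 328.83984375.
R_4 − M_4 = 260.43359375.

260.43359375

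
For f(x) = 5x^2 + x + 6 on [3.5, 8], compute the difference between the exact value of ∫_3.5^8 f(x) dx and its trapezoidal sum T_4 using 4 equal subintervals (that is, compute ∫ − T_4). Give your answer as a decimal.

-4.74609375

Exact integral: ∫_3.5^8 f(x) dx = 834.75.
T_4 = 839.49609375.
Error = 834.75 − 839.49609375 = -4.74609375.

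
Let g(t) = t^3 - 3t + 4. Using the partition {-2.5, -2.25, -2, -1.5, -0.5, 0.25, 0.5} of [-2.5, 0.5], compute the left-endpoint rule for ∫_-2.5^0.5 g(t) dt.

Subinterval widths: 0.25, 0.25, 0.5, 1, 0.75, 0.25.
Left endpoints: -2.5, -2.25, -2, -1.5, -0.5, 0.25.
g(-2.5) = -4.125, g(-2.25) = -0.640625, g(-2) = 2, g(-1.5) = 5.125, g(-0.5) = 5.375, g(0.25) = 3.265625.
Sum = Σ Δt_i · g(t_i).
Sum = 9.78125.

9.78125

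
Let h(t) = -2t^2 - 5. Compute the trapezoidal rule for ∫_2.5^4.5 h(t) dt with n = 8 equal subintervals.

Δt = (4.5 − 2.5)/8 = 0.25.
h(2.5) = -17.5, h(2.75) = -20.125, h(3) = -23, h(3.25) = -26.125, h(3.5) = -29.5, h(3.75) = -33.125, h(4) = -37, h(4.25) = -41.125, h(4.5) = -45.5.
T_8 = (Δt/2)·[h(t_0) + 2h(t_1) + ... + 2h(t_{7}) + h(t_8)].
Sum = -60.375.

-60.375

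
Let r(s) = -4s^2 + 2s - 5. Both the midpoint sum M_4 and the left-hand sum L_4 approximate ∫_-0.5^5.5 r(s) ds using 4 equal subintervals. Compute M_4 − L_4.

M_4 = -217.5.
L_4 = -150.
M_4 − L_4 = -67.5.

-67.5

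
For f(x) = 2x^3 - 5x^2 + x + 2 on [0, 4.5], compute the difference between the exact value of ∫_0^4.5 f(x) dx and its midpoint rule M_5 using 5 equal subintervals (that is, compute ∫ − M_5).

2.581875

Exact integral: ∫_0^4.5 f(x) dx = 72.28125.
M_5 = 69.699375.
Error = 72.28125 − 69.699375 = 2.581875.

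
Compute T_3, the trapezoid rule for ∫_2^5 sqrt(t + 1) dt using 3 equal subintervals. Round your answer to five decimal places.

6.32684

Δt = (5 − 2)/3 = 1.
f(2) ≈ 1.73205, f(3) ≈ 2.00000, f(4) ≈ 2.23607, f(5) ≈ 2.44949.
T_3 = (Δt/2)·[f(t_0) + 2f(t_1) + 2f(t_2) + f(t_3)].
Sum ≈ 6.32684.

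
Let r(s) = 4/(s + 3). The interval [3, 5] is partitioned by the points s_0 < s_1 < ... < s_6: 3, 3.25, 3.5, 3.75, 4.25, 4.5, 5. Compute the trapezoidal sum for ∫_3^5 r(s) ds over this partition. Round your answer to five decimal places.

1.15130

Subinterval widths: 0.25, 0.25, 0.25, 0.5, 0.25, 0.5.
r(3) = 2/3, r(3.25) = 0.64, r(3.5) = 8/13, r(3.75) = 16/27, r(4.25) = 16/29, r(4.5) = 8/15, r(5) = 0.5.
On each subinterval the trapezoid contributes (Δs_i/2)·[r(s_{i-1}) + r(s_i)].
Sum ≈ 1.15130.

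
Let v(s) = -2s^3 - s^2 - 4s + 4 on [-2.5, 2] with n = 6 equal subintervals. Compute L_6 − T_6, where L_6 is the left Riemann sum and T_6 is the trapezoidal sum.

L_6 = 49.9921875.
T_6 = 26.3671875.
L_6 − T_6 = 23.625.

23.625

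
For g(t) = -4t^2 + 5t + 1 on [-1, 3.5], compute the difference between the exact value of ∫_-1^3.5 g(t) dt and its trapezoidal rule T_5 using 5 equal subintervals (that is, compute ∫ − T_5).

2.43

Exact integral: ∫_-1^3.5 g(t) dt = -25.875.
T_5 = -28.305.
Error = -25.875 − (-28.305) = 2.43.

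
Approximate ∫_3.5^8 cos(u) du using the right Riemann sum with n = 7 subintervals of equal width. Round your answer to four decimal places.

1.5479

Δu = (8 − 3.5)/7 = 9/14.
Right endpoints: 29/7, 67/14, 38/7, 85/14, 47/7, 103/14, 8.
f(29/7) ≈ -0.5392, f(67/14) ≈ 0.0733, f(38/7) ≈ 0.6565, f(85/14) ≈ 0.9777, f(47/7) ≈ 0.9085, f(103/14) ≈ 0.4766, f(8) ≈ -0.1455.
Sum = Δu · [f(29/7) + f(67/14) + f(38/7) + ...].
Sum ≈ 1.5479.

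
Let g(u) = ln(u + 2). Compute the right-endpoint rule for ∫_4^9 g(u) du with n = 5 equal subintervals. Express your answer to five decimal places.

10.92306

Δu = (9 − 4)/5 = 1.
Right endpoints: 5, 6, 7, 8, 9.
g(5) ≈ 1.94591, g(6) ≈ 2.07944, g(7) ≈ 2.19722, g(8) ≈ 2.30259, g(9) ≈ 2.39790.
Sum = Δu · [g(5) + g(6) + g(7) + g(8) + g(9)].
Sum ≈ 10.92306.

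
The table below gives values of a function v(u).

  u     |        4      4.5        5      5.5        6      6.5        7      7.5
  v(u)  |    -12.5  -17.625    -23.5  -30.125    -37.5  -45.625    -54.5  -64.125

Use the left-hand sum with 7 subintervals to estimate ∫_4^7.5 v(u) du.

-110.6875

Δu = 0.5.
Sum = 0.5·[(-12.5) + (-17.625) + (-23.5) + (-30.125) + (-37.5) + (-45.625) + (-54.5)] = -110.6875.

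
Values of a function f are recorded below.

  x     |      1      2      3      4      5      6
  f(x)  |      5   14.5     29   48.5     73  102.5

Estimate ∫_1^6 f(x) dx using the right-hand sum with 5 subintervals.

Δx = 1.
Sum = 1·[14.5 + 29 + 48.5 + 73 + 102.5] = 267.5.

267.5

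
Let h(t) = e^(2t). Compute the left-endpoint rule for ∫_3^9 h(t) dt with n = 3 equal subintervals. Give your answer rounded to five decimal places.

Δt = (9 − 3)/3 = 2.
Left endpoints: 3, 5, 7.
h(3) ≈ 403.42879, h(5) ≈ 22026.46579, h(7) ≈ 1202604.28416.
Sum = Δt · [h(3) + h(5) + h(7)].
Sum ≈ 2450068.35751.

2450068.35751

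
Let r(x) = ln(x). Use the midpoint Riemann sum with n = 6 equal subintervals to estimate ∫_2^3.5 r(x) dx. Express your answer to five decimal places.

Δx = (3.5 − 2)/6 = 0.25.
Midpoints: 2.125, 2.375, 2.625, 2.875, 3.125, 3.375.
r(2.125) ≈ 0.75377, r(2.375) ≈ 0.86500, r(2.625) ≈ 0.96508, r(2.875) ≈ 1.05605, r(3.125) ≈ 1.13943, r(3.375) ≈ 1.21640.
Sum = Δx · [r(2.125) + r(2.375) + r(2.625) + ...].
Sum ≈ 1.49893.

1.49893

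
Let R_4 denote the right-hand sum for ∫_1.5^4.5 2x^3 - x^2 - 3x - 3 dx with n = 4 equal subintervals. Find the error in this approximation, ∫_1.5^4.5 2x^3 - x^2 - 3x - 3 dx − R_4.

-60.46875

Exact integral: ∫_1.5^4.5 f(x) dx = 137.25.
R_4 = 197.71875.
Error = 137.25 − 197.71875 = -60.46875.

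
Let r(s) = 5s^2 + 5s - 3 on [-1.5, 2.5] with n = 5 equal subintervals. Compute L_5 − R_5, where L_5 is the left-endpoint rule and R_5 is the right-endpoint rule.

-32

L_5 = 15.8.
R_5 = 47.8.
L_5 − R_5 = -32.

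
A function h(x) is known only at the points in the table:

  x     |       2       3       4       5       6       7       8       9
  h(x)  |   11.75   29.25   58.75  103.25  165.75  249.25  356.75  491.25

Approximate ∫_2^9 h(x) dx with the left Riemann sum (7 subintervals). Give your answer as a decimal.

974.75

Δx = 1.
Sum = 1·[11.75 + 29.25 + 58.75 + 103.25 + 165.75 + 249.25 + 356.75] = 974.75.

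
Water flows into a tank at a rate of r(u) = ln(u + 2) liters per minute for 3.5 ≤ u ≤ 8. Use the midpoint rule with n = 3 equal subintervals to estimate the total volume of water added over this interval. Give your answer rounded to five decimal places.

Δu = (8 − 3.5)/3 = 1.5.
Midpoints: 4.25, 5.75, 7.25.
r(4.25) ≈ 1.83258, r(5.75) ≈ 2.04769, r(7.25) ≈ 2.22462.
Sum = Δu · [r(4.25) + r(5.75) + r(7.25)].
Sum ≈ 9.15735.

9.15735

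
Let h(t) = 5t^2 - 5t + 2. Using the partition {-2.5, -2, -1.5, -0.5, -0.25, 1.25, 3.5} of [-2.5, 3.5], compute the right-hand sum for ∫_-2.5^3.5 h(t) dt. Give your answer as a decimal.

141.296875

Subinterval widths: 0.5, 0.5, 1, 0.25, 1.5, 2.25.
Right endpoints: -2, -1.5, -0.5, -0.25, 1.25, 3.5.
h(-2) = 32, h(-1.5) = 20.75, h(-0.5) = 5.75, h(-0.25) = 3.5625, h(1.25) = 3.5625, h(3.5) = 45.75.
Sum = Σ Δt_i · h(t_i).
Sum = 141.296875.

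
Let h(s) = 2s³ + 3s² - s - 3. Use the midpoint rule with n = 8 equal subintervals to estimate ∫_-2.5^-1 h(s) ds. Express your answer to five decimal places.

-6.24829

Δs = (-1 − (-2.5))/8 = 0.1875.
Midpoints: -2.40625, -2.21875, -2.03125, -1.84375, -1.65625, -1.46875, -1.28125, -1.09375.
h(-2.40625) = -181669/16384, h(-2.21875) = -128743/16384, h(-2.03125) = -87697/16384, h(-1.84375) = -57235/16384, h(-1.65625) = -36061/16384, h(-1.46875) = -22879/16384, h(-1.28125) = -16393/16384, h(-1.09375) = -15307/16384.
Sum = Δs · [h(-2.40625) + h(-2.21875) + h(-2.03125) + ...].
Sum ≈ -6.24829.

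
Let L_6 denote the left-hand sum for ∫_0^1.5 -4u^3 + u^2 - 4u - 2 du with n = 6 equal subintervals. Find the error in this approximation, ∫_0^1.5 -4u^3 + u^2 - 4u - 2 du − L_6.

-2.03125

Exact integral: ∫_0^1.5 f(u) du = -11.4375.
L_6 = -9.40625.
Error = -11.4375 − (-9.40625) = -2.03125.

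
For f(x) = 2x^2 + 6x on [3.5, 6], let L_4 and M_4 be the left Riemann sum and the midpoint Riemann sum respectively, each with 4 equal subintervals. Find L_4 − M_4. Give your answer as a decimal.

-19.04296875

L_4 = 167.4609375.
M_4 = 186.50390625.
L_4 − M_4 = -19.04296875.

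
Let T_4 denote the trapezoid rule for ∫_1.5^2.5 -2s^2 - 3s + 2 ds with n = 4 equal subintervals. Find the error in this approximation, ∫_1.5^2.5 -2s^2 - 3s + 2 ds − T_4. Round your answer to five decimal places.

0.02083

Exact integral: ∫_1.5^2.5 f(s) ds ≈ -12.1666667.
T_4 = -12.1875.
Error ≈ -12.1666667 − (-12.1875) ≈ 0.02083.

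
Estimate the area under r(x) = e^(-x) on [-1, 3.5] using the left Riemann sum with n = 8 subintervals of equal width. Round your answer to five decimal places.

3.51461

Δx = (3.5 − (-1))/8 = 0.5625.
Left endpoints: -1, -0.4375, 0.125, 0.6875, 1.25, 1.8125, 2.375, 2.9375.
r(-1) ≈ 2.71828, r(-0.4375) ≈ 1.54883, r(0.125) ≈ 0.88250, r(0.6875) ≈ 0.50283, r(1.25) ≈ 0.28650, r(1.8125) ≈ 0.16325, r(2.375) ≈ 0.09301, r(2.9375) ≈ 0.05300.
Sum = Δx · [r(-1) + r(-0.4375) + r(0.125) + ...].
Sum ≈ 3.51461.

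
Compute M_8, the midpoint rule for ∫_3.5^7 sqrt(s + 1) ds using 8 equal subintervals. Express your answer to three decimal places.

8.721

Δs = (7 − 3.5)/8 = 0.4375.
Midpoints: 3.71875, 4.15625, 4.59375, 5.03125, 5.46875, 5.90625, 6.34375, 6.78125.
f(3.71875) ≈ 2.172, f(4.15625) ≈ 2.271, f(4.59375) ≈ 2.365, f(5.03125) ≈ 2.456, f(5.46875) ≈ 2.543, f(5.90625) ≈ 2.628, f(6.34375) ≈ 2.710, f(6.78125) ≈ 2.789.
Sum = Δs · [f(3.71875) + f(4.15625) + f(4.59375) + ...].
Sum ≈ 8.721.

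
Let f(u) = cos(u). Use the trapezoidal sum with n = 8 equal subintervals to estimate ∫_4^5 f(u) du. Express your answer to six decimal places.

-0.201859

Δu = (5 − 4)/8 = 0.125.
f(4) ≈ -0.653644, f(4.125) ≈ -0.554190, f(4.25) ≈ -0.446087, f(4.375) ≈ -0.331024, f(4.5) ≈ -0.210796, f(4.625) ≈ -0.087278, f(4.75) ≈ 0.037602, f(4.875) ≈ 0.161895, f(5) ≈ 0.283662.
T_8 = (Δu/2)·[f(u_0) + 2f(u_1) + ... + 2f(u_{7}) + f(u_8)].
Sum ≈ -0.201859.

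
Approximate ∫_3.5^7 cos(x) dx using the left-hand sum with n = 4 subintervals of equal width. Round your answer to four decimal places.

0.2031

Δx = (7 − 3.5)/4 = 0.875.
Left endpoints: 3.5, 4.375, 5.25, 6.125.
f(3.5) ≈ -0.9365, f(4.375) ≈ -0.3310, f(5.25) ≈ 0.5121, f(6.125) ≈ 0.9875.
Sum = Δx · [f(3.5) + f(4.375) + f(5.25) + f(6.125)].
Sum ≈ 0.2031.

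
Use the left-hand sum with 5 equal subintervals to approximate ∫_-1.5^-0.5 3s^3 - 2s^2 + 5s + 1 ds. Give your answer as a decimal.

Δs = (-0.5 − (-1.5))/5 = 0.2.
Left endpoints: -1.5, -1.3, -1.1, -0.9, -0.7.
f(-1.5) = -21.125, f(-1.3) = -15.471, f(-1.1) = -10.913, f(-0.9) = -7.307, f(-0.7) = -4.509.
Sum = Δs · [f(-1.5) + f(-1.3) + f(-1.1) + f(-0.9) + f(-0.7)].
Sum = -11.865.

-11.865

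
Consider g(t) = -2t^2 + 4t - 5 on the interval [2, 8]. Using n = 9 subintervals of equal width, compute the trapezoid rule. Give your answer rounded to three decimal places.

-246.889

Δt = (8 − 2)/9 = 2/3.
g(2) = -5, g(8/3) = -77/9, g(10/3) = -125/9, g(4) = -21, g(14/3) = -269/9, g(16/3) = -365/9, g(6) = -53, g(20/3) = -605/9, g(22/3) = -749/9, g(8) = -101.
T_9 = (Δt/2)·[g(t_0) + 2g(t_1) + ... + 2g(t_{8}) + g(t_9)].
Sum ≈ -246.889.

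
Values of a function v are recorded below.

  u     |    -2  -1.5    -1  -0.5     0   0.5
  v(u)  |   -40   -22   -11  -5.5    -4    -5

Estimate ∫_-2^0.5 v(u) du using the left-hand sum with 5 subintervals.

Δu = 0.5.
Sum = 0.5·[(-40) + (-22) + (-11) + (-5.5) + (-4)] = -41.25.

-41.25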